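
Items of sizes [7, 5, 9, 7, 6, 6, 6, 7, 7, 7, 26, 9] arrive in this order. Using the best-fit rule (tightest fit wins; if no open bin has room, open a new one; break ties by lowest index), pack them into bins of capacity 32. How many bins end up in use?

  7 → bin 1 (new)  [load 7/32]
  5 → bin 1  [load 12/32]
  9 → bin 1  [load 21/32]
  7 → bin 1  [load 28/32]
  6 → bin 2 (new)  [load 6/32]
  6 → bin 2  [load 12/32]
  6 → bin 2  [load 18/32]
  7 → bin 2  [load 25/32]
  7 → bin 2  [load 32/32]
  7 → bin 3 (new)  [load 7/32]
  26 → bin 4 (new)  [load 26/32]
  9 → bin 3  [load 16/32]
4 bins opened.

4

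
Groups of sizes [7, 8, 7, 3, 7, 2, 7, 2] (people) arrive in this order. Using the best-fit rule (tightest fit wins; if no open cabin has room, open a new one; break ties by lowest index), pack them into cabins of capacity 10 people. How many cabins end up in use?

  7 → cabin 1 (new)  [load 7/10]
  8 → cabin 2 (new)  [load 8/10]
  7 → cabin 3 (new)  [load 7/10]
  3 → cabin 1  [load 10/10]
  7 → cabin 4 (new)  [load 7/10]
  2 → cabin 2  [load 10/10]
  7 → cabin 5 (new)  [load 7/10]
  2 → cabin 3  [load 9/10]
5 cabins opened.

5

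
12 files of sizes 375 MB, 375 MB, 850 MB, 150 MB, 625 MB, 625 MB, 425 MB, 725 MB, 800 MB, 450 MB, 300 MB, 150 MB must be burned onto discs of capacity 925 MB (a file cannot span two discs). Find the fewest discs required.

Total = 850 + 800 + 725 + 625 + 625 + 450 + 425 + 375 + 375 + 300 + 150 + 150 = 5850 MB.
Lower bound: ⌈5850/925⌉ = 7 discs.
A packing using 7 discs:
  disc 1: 850 = 850
  disc 2: 800 = 800
  disc 3: 725 + 150 = 875
  disc 4: 625 + 300 = 925
  disc 5: 625 + 150 = 775
  disc 6: 450 + 425 = 875
  disc 7: 375 + 375 = 750
This matches the lower bound, so 7 is optimal.

7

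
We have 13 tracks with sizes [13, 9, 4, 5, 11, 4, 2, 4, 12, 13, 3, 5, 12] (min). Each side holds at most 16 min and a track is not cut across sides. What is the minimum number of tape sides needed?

7

Total = 13 + 13 + 12 + 12 + 11 + 9 + 5 + 5 + 4 + 4 + 4 + 3 + 2 = 97 min.
Lower bound: ⌈97/16⌉ = 7 tape sides.
A packing using 7 tape sides:
  side 1: 13 + 3 = 16
  side 2: 13 + 2 = 15
  side 3: 12 + 4 = 16
  side 4: 12 + 4 = 16
  side 5: 11 + 5 = 16
  side 6: 9 + 5 = 14
  side 7: 4 = 4
This matches the lower bound, so 7 is optimal.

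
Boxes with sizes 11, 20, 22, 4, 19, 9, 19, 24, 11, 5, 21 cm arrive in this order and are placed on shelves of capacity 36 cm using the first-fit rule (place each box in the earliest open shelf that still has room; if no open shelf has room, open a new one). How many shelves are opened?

6

  11 → shelf 1 (new)  [load 11/36]
  20 → shelf 1  [load 31/36]
  22 → shelf 2 (new)  [load 22/36]
  4 → shelf 1  [load 35/36]
  19 → shelf 3 (new)  [load 19/36]
  9 → shelf 2  [load 31/36]
  19 → shelf 4 (new)  [load 19/36]
  24 → shelf 5 (new)  [load 24/36]
  11 → shelf 3  [load 30/36]
  5 → shelf 2  [load 36/36]
  21 → shelf 6 (new)  [load 21/36]
6 shelves opened.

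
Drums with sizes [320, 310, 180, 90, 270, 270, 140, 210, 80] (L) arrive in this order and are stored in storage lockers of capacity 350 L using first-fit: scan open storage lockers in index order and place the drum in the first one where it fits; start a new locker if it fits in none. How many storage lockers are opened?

6

  320 → locker 1 (new)  [load 320/350]
  310 → locker 2 (new)  [load 310/350]
  180 → locker 3 (new)  [load 180/350]
  90 → locker 3  [load 270/350]
  270 → locker 4 (new)  [load 270/350]
  270 → locker 5 (new)  [load 270/350]
  140 → locker 6 (new)  [load 140/350]
  210 → locker 6  [load 350/350]
  80 → locker 3  [load 350/350]
6 storage lockers opened.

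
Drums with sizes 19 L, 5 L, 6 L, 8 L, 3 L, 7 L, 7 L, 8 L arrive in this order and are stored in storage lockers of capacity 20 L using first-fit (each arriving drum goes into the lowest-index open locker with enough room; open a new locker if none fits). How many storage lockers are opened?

4

  19 → locker 1 (new)  [load 19/20]
  5 → locker 2 (new)  [load 5/20]
  6 → locker 2  [load 11/20]
  8 → locker 2  [load 19/20]
  3 → locker 3 (new)  [load 3/20]
  7 → locker 3  [load 10/20]
  7 → locker 3  [load 17/20]
  8 → locker 4 (new)  [load 8/20]
4 storage lockers opened.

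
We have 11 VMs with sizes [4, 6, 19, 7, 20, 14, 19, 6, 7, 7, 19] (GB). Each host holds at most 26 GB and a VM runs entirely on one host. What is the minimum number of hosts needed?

5

Total = 20 + 19 + 19 + 19 + 14 + 7 + 7 + 7 + 6 + 6 + 4 = 128 GB.
Lower bound: ⌈128/26⌉ = 5 hosts.
A packing using 5 hosts:
  host 1: 20 + 6 = 26
  host 2: 19 + 7 = 26
  host 3: 19 + 7 = 26
  host 4: 19 + 7 = 26
  host 5: 14 + 6 + 4 = 24
This matches the lower bound, so 5 is optimal.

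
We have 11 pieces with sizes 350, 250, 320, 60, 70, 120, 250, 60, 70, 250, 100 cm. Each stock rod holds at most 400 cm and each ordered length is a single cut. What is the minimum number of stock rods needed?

6

Total = 350 + 320 + 250 + 250 + 250 + 120 + 100 + 70 + 70 + 60 + 60 = 1900 cm.
Lower bound: ⌈1900/400⌉ = 5 stock rods.
A packing using 6 stock rods:
  stock rod 1: 350 = 350
  stock rod 2: 320 + 70 = 390
  stock rod 3: 250 + 120 = 370
  stock rod 4: 250 + 100 = 350
  stock rod 5: 250 + 70 + 60 = 380
  stock rod 6: 60 = 60
No arrangement into 5 stock rods stays within capacity, so 6 is optimal.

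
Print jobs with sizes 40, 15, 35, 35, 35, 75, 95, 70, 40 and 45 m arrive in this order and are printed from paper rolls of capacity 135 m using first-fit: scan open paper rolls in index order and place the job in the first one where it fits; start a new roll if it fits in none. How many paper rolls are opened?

4

  40 → roll 1 (new)  [load 40/135]
  15 → roll 1  [load 55/135]
  35 → roll 1  [load 90/135]
  35 → roll 1  [load 125/135]
  35 → roll 2 (new)  [load 35/135]
  75 → roll 2  [load 110/135]
  95 → roll 3 (new)  [load 95/135]
  70 → roll 4 (new)  [load 70/135]
  40 → roll 3  [load 135/135]
  45 → roll 4  [load 115/135]
4 paper rolls opened.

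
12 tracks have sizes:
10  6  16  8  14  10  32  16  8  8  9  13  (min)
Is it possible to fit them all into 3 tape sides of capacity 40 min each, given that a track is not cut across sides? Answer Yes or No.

No

Total = 150 min; ⌈150/40⌉ = 4.
At least 4 tape sides are required, but only 3 are allowed.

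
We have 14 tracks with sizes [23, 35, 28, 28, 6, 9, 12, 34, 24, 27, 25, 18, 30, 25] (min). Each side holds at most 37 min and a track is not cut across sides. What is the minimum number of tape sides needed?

11

Total = 35 + 34 + 30 + 28 + 28 + 27 + 25 + 25 + 24 + 23 + 18 + 12 + 9 + 6 = 324 min.
Lower bound: ⌈324/37⌉ = 9 tape sides.
Also, 10 tracks each exceed 37/2 min, and no two of those can share a side, so at least 10 tape sides are needed.
A packing using 11 tape sides:
  side 1: 35 = 35
  side 2: 34 = 34
  side 3: 30 + 6 = 36
  side 4: 28 + 9 = 37
  side 5: 28 = 28
  side 6: 27 = 27
  side 7: 25 + 12 = 37
  side 8: 25 = 25
  side 9: 24 = 24
  side 10: 23 = 23
  side 11: 18 = 18
No arrangement into 10 tape sides stays within capacity, so 11 is optimal.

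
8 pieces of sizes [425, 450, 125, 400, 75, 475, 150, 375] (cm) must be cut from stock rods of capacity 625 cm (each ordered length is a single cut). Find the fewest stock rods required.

5

Total = 475 + 450 + 425 + 400 + 375 + 150 + 125 + 75 = 2475 cm.
Lower bound: ⌈2475/625⌉ = 4 stock rods.
Also, 5 pieces each exceed 625/2 cm, and no two of those can share a stock rod, so at least 5 stock rods are needed.
A packing using 5 stock rods:
  stock rod 1: 475 + 150 = 625
  stock rod 2: 450 + 125 = 575
  stock rod 3: 425 + 75 = 500
  stock rod 4: 400 = 400
  stock rod 5: 375 = 375
This matches the lower bound, so 5 is optimal.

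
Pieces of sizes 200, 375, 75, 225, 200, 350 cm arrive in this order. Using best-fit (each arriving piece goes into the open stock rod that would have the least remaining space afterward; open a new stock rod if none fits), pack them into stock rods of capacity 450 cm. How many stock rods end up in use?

4

  200 → stock rod 1 (new)  [load 200/450]
  375 → stock rod 2 (new)  [load 375/450]
  75 → stock rod 2  [load 450/450]
  225 → stock rod 1  [load 425/450]
  200 → stock rod 3 (new)  [load 200/450]
  350 → stock rod 4 (new)  [load 350/450]
4 stock rods opened.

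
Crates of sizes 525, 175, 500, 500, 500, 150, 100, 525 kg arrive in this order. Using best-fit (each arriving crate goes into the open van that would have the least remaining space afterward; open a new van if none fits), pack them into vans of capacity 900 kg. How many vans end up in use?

  525 → van 1 (new)  [load 525/900]
  175 → van 1  [load 700/900]
  500 → van 2 (new)  [load 500/900]
  500 → van 3 (new)  [load 500/900]
  500 → van 4 (new)  [load 500/900]
  150 → van 1  [load 850/900]
  100 → van 2  [load 600/900]
  525 → van 5 (new)  [load 525/900]
5 vans opened.

5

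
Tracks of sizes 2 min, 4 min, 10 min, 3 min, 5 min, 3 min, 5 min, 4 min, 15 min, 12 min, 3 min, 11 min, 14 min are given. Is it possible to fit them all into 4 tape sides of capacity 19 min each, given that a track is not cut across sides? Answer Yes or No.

No

Total = 91 min; ⌈91/19⌉ = 5.
At least 5 tape sides are required, but only 4 are allowed.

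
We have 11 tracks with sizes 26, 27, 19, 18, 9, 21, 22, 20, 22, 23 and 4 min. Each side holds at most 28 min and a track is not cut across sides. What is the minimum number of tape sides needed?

9

Total = 27 + 26 + 23 + 22 + 22 + 21 + 20 + 19 + 18 + 9 + 4 = 211 min.
Lower bound: ⌈211/28⌉ = 8 tape sides.
Also, 9 tracks each exceed 14 min, and no two of those can share a side, so at least 9 tape sides are needed.
A packing using 9 tape sides:
  side 1: 27 = 27
  side 2: 26 = 26
  side 3: 23 + 4 = 27
  side 4: 22 = 22
  side 5: 22 = 22
  side 6: 21 = 21
  side 7: 20 = 20
  side 8: 19 + 9 = 28
  side 9: 18 = 18
This matches the lower bound, so 9 is optimal.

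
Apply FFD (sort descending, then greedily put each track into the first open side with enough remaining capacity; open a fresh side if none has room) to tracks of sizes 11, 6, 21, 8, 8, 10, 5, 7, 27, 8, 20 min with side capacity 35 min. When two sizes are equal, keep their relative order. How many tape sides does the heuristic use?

Sorted descending: 27, 21, 20, 11, 10, 8, 8, 8, 7, 6, 5.
  27 → side 1 (new)  [load 27/35]
  21 → side 2 (new)  [load 21/35]
  20 → side 3 (new)  [load 20/35]
  11 → side 2  [load 32/35]
  10 → side 3  [load 30/35]
  8 → side 1  [load 35/35]
  8 → side 4 (new)  [load 8/35]
  8 → side 4  [load 16/35]
  7 → side 4  [load 23/35]
  6 → side 4  [load 29/35]
  5 → side 3  [load 35/35]
4 tape sides opened.

4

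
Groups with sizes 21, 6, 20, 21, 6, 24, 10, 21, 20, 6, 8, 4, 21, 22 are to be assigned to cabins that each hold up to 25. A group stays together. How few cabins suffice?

Total = 24 + 22 + 21 + 21 + 21 + 21 + 20 + 20 + 10 + 8 + 6 + 6 + 6 + 4 = 210.
Lower bound: ⌈210/25⌉ = 9 cabins.
A packing using 10 cabins:
  cabin 1: 24 = 24
  cabin 2: 22 = 22
  cabin 3: 21 + 4 = 25
  cabin 4: 21 = 21
  cabin 5: 21 = 21
  cabin 6: 21 = 21
  cabin 7: 20 = 20
  cabin 8: 20 = 20
  cabin 9: 10 + 8 + 6 = 24
  cabin 10: 6 + 6 = 12
No arrangement into 9 cabins stays within capacity, so 10 is optimal.

10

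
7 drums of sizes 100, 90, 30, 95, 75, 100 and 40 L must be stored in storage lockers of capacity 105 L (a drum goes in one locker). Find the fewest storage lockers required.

6

Total = 100 + 100 + 95 + 90 + 75 + 40 + 30 = 530 L.
Lower bound: ⌈530/105⌉ = 6 storage lockers.
A packing using 6 storage lockers:
  locker 1: 100 = 100
  locker 2: 100 = 100
  locker 3: 95 = 95
  locker 4: 90 = 90
  locker 5: 75 + 30 = 105
  locker 6: 40 = 40
This matches the lower bound, so 6 is optimal.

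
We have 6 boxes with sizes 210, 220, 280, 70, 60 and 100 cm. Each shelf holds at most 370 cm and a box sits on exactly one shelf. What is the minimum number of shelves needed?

3

Total = 280 + 220 + 210 + 100 + 70 + 60 = 940 cm.
Lower bound: ⌈940/370⌉ = 3 shelves.
A packing using 3 shelves:
  shelf 1: 280 + 70 = 350
  shelf 2: 220 + 100 = 320
  shelf 3: 210 + 60 = 270
This matches the lower bound, so 3 is optimal.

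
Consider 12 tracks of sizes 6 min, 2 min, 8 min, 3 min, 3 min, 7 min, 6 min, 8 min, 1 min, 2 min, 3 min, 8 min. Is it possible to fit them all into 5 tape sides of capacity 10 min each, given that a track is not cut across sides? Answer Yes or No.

No

Total = 57 min; ⌈57/10⌉ = 6.
At least 6 tape sides are required, but only 5 are allowed.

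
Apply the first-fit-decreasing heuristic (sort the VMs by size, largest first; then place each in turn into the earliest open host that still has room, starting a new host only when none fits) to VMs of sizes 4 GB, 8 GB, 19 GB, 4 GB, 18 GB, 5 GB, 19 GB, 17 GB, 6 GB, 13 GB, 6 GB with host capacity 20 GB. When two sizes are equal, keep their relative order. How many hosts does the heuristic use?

Sorted descending: 19, 19, 18, 17, 13, 8, 6, 6, 5, 4, 4.
  19 → host 1 (new)  [load 19/20]
  19 → host 2 (new)  [load 19/20]
  18 → host 3 (new)  [load 18/20]
  17 → host 4 (new)  [load 17/20]
  13 → host 5 (new)  [load 13/20]
  8 → host 6 (new)  [load 8/20]
  6 → host 5  [load 19/20]
  6 → host 6  [load 14/20]
  5 → host 6  [load 19/20]
  4 → host 7 (new)  [load 4/20]
  4 → host 7  [load 8/20]
7 hosts opened.

7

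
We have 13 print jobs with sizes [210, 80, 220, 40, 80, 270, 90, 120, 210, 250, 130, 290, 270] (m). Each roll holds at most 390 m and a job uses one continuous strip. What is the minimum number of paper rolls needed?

Total = 290 + 270 + 270 + 250 + 220 + 210 + 210 + 130 + 120 + 90 + 80 + 80 + 40 = 2260 m.
Lower bound: ⌈2260/390⌉ = 6 paper rolls.
Also, 7 print jobs each exceed 195 m, and no two of those can share a roll, so at least 7 paper rolls are needed.
A packing using 7 paper rolls:
  roll 1: 290 + 90 = 380
  roll 2: 270 + 120 = 390
  roll 3: 270 + 80 + 40 = 390
  roll 4: 250 + 130 = 380
  roll 5: 220 + 80 = 300
  roll 6: 210 = 210
  roll 7: 210 = 210
This matches the lower bound, so 7 is optimal.

7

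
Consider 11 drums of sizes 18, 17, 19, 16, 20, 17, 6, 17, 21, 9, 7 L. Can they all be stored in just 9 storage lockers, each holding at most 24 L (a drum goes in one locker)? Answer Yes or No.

A valid assignment using 9 storage lockers:
  locker 1: 21 = 21
  locker 2: 20 = 20
  locker 3: 19 = 19
  locker 4: 18 + 6 = 24
  locker 5: 17 + 7 = 24
  locker 6: 17 = 17
  locker 7: 17 = 17
  locker 8: 16 = 16
  locker 9: 9 = 9
Every load is within 24 L, so 9 storage lockers suffice.

Yes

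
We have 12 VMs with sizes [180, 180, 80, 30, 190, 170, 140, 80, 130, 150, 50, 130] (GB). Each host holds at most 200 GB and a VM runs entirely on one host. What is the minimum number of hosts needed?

Total = 190 + 180 + 180 + 170 + 150 + 140 + 130 + 130 + 80 + 80 + 50 + 30 = 1510 GB.
Lower bound: ⌈1510/200⌉ = 8 hosts.
A packing using 9 hosts:
  host 1: 190 = 190
  host 2: 180 = 180
  host 3: 180 = 180
  host 4: 170 + 30 = 200
  host 5: 150 + 50 = 200
  host 6: 140 = 140
  host 7: 130 = 130
  host 8: 130 = 130
  host 9: 80 + 80 = 160
No arrangement into 8 hosts stays within capacity, so 9 is optimal.

9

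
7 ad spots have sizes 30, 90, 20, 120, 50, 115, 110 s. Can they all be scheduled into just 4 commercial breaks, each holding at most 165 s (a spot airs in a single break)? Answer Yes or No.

A valid assignment using 4 commercial breaks:
  break 1: 120 + 30 = 150
  break 2: 115 + 50 = 165
  break 3: 110 + 20 = 130
  break 4: 90 = 90
Every load is within 165 s, so 4 commercial breaks suffice.

Yes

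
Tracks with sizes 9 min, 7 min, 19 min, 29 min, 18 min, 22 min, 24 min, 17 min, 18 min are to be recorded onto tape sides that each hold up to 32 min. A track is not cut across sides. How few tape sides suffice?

Total = 29 + 24 + 22 + 19 + 18 + 18 + 17 + 9 + 7 = 163 min.
Lower bound: ⌈163/32⌉ = 6 tape sides.
Also, 7 tracks each exceed 16 min, and no two of those can share a side, so at least 7 tape sides are needed.
A packing using 7 tape sides:
  side 1: 29 = 29
  side 2: 24 + 7 = 31
  side 3: 22 + 9 = 31
  side 4: 19 = 19
  side 5: 18 = 18
  side 6: 18 = 18
  side 7: 17 = 17
This matches the lower bound, so 7 is optimal.

7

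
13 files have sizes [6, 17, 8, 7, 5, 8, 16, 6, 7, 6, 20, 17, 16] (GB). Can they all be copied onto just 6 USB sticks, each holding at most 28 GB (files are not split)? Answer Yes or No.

A valid assignment using 6 USB sticks:
  USB stick 1: 20 + 8 = 28
  USB stick 2: 17 + 8 = 25
  USB stick 3: 17 + 7 = 24
  USB stick 4: 16 + 7 + 5 = 28
  USB stick 5: 16 + 6 + 6 = 28
  USB stick 6: 6 = 6
Every load is within 28 GB, so 6 USB sticks suffice.

Yes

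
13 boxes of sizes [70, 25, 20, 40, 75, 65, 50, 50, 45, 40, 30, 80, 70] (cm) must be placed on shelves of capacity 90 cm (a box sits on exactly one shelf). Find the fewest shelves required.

8

Total = 80 + 75 + 70 + 70 + 65 + 50 + 50 + 45 + 40 + 40 + 30 + 25 + 20 = 660 cm.
Lower bound: ⌈660/90⌉ = 8 shelves.
A packing using 8 shelves:
  shelf 1: 80 = 80
  shelf 2: 75 = 75
  shelf 3: 70 + 20 = 90
  shelf 4: 70 = 70
  shelf 5: 65 + 25 = 90
  shelf 6: 50 + 40 = 90
  shelf 7: 50 + 40 = 90
  shelf 8: 45 + 30 = 75
This matches the lower bound, so 8 is optimal.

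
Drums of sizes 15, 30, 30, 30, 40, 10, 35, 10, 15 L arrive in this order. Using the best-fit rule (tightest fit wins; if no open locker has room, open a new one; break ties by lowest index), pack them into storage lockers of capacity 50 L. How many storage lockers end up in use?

  15 → locker 1 (new)  [load 15/50]
  30 → locker 1  [load 45/50]
  30 → locker 2 (new)  [load 30/50]
  30 → locker 3 (new)  [load 30/50]
  40 → locker 4 (new)  [load 40/50]
  10 → locker 4  [load 50/50]
  35 → locker 5 (new)  [load 35/50]
  10 → locker 5  [load 45/50]
  15 → locker 2  [load 45/50]
5 storage lockers opened.

5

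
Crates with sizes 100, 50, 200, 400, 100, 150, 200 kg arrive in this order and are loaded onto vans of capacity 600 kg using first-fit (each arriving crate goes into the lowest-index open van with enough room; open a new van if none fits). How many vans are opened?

  100 → van 1 (new)  [load 100/600]
  50 → van 1  [load 150/600]
  200 → van 1  [load 350/600]
  400 → van 2 (new)  [load 400/600]
  100 → van 1  [load 450/600]
  150 → van 1  [load 600/600]
  200 → van 2  [load 600/600]
2 vans opened.

2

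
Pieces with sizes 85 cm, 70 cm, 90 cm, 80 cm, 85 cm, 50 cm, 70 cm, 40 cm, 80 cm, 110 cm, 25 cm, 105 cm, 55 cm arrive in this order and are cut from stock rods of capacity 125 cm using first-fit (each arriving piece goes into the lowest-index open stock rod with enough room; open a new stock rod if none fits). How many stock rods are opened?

  85 → stock rod 1 (new)  [load 85/125]
  70 → stock rod 2 (new)  [load 70/125]
  90 → stock rod 3 (new)  [load 90/125]
  80 → stock rod 4 (new)  [load 80/125]
  85 → stock rod 5 (new)  [load 85/125]
  50 → stock rod 2  [load 120/125]
  70 → stock rod 6 (new)  [load 70/125]
  40 → stock rod 1  [load 125/125]
  80 → stock rod 7 (new)  [load 80/125]
  110 → stock rod 8 (new)  [load 110/125]
  25 → stock rod 3  [load 115/125]
  105 → stock rod 9 (new)  [load 105/125]
  55 → stock rod 6  [load 125/125]
9 stock rods opened.

9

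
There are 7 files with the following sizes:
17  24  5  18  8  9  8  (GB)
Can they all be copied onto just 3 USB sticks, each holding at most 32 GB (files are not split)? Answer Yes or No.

Yes

A valid assignment using 3 USB sticks:
  USB stick 1: 24 + 8 = 32
  USB stick 2: 18 + 9 + 5 = 32
  USB stick 3: 17 + 8 = 25
Every load is within 32 GB, so 3 USB sticks suffice.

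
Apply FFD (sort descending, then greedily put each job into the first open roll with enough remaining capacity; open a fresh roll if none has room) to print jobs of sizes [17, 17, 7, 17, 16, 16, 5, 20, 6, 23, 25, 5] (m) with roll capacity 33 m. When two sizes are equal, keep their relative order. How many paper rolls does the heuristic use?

6

Sorted descending: 25, 23, 20, 17, 17, 17, 16, 16, 7, 6, 5, 5.
  25 → roll 1 (new)  [load 25/33]
  23 → roll 2 (new)  [load 23/33]
  20 → roll 3 (new)  [load 20/33]
  17 → roll 4 (new)  [load 17/33]
  17 → roll 5 (new)  [load 17/33]
  17 → roll 6 (new)  [load 17/33]
  16 → roll 4  [load 33/33]
  16 → roll 5  [load 33/33]
  7 → roll 1  [load 32/33]
  6 → roll 2  [load 29/33]
  5 → roll 3  [load 25/33]
  5 → roll 3  [load 30/33]
6 paper rolls opened.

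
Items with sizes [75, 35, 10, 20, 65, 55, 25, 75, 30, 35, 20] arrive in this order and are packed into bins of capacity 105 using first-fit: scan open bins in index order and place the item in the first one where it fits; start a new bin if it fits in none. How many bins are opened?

  75 → bin 1 (new)  [load 75/105]
  35 → bin 2 (new)  [load 35/105]
  10 → bin 1  [load 85/105]
  20 → bin 1  [load 105/105]
  65 → bin 2  [load 100/105]
  55 → bin 3 (new)  [load 55/105]
  25 → bin 3  [load 80/105]
  75 → bin 4 (new)  [load 75/105]
  30 → bin 4  [load 105/105]
  35 → bin 5 (new)  [load 35/105]
  20 → bin 3  [load 100/105]
5 bins opened.

5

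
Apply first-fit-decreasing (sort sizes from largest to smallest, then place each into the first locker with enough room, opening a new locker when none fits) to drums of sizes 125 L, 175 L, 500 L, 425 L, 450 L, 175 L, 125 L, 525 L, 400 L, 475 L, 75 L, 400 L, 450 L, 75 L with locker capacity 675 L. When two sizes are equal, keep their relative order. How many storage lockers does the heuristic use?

Sorted descending: 525, 500, 475, 450, 450, 425, 400, 400, 175, 175, 125, 125, 75, 75.
  525 → locker 1 (new)  [load 525/675]
  500 → locker 2 (new)  [load 500/675]
  475 → locker 3 (new)  [load 475/675]
  450 → locker 4 (new)  [load 450/675]
  450 → locker 5 (new)  [load 450/675]
  425 → locker 6 (new)  [load 425/675]
  400 → locker 7 (new)  [load 400/675]
  400 → locker 8 (new)  [load 400/675]
  175 → locker 2  [load 675/675]
  175 → locker 3  [load 650/675]
  125 → locker 1  [load 650/675]
  125 → locker 4  [load 575/675]
  75 → locker 4  [load 650/675]
  75 → locker 5  [load 525/675]
8 storage lockers opened.

8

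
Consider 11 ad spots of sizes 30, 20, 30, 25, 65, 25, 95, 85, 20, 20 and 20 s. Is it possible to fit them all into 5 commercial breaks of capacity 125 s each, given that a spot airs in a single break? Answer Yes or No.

Yes

A valid assignment using 4 commercial breaks:
  break 1: 95 + 30 = 125
  break 2: 85 + 30 = 115
  break 3: 65 + 25 + 25 = 115
  break 4: 20 + 20 + 20 + 20 = 80
That uses only 4 ≤ 5, so 5 commercial breaks are enough.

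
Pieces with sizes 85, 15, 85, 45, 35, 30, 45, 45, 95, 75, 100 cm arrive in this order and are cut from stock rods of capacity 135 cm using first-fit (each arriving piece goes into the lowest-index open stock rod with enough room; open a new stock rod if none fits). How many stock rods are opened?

6

  85 → stock rod 1 (new)  [load 85/135]
  15 → stock rod 1  [load 100/135]
  85 → stock rod 2 (new)  [load 85/135]
  45 → stock rod 2  [load 130/135]
  35 → stock rod 1  [load 135/135]
  30 → stock rod 3 (new)  [load 30/135]
  45 → stock rod 3  [load 75/135]
  45 → stock rod 3  [load 120/135]
  95 → stock rod 4 (new)  [load 95/135]
  75 → stock rod 5 (new)  [load 75/135]
  100 → stock rod 6 (new)  [load 100/135]
6 stock rods opened.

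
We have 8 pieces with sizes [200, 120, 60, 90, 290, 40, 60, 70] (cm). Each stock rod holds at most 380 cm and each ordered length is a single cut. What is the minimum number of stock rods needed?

Total = 290 + 200 + 120 + 90 + 70 + 60 + 60 + 40 = 930 cm.
Lower bound: ⌈930/380⌉ = 3 stock rods.
A packing using 3 stock rods:
  stock rod 1: 290 + 90 = 380
  stock rod 2: 200 + 120 + 60 = 380
  stock rod 3: 70 + 60 + 40 = 170
This matches the lower bound, so 3 is optimal.

3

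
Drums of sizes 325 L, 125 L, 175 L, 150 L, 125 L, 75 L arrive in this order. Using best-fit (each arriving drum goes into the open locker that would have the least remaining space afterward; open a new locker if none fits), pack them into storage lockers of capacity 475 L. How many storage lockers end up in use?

  325 → locker 1 (new)  [load 325/475]
  125 → locker 1  [load 450/475]
  175 → locker 2 (new)  [load 175/475]
  150 → locker 2  [load 325/475]
  125 → locker 2  [load 450/475]
  75 → locker 3 (new)  [load 75/475]
3 storage lockers opened.

3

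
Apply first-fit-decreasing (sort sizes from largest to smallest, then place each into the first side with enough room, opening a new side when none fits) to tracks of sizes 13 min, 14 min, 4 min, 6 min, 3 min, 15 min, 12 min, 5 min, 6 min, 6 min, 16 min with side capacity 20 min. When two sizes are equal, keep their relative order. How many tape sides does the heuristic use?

6

Sorted descending: 16, 15, 14, 13, 12, 6, 6, 6, 5, 4, 3.
  16 → side 1 (new)  [load 16/20]
  15 → side 2 (new)  [load 15/20]
  14 → side 3 (new)  [load 14/20]
  13 → side 4 (new)  [load 13/20]
  12 → side 5 (new)  [load 12/20]
  6 → side 3  [load 20/20]
  6 → side 4  [load 19/20]
  6 → side 5  [load 18/20]
  5 → side 2  [load 20/20]
  4 → side 1  [load 20/20]
  3 → side 6 (new)  [load 3/20]
6 tape sides opened.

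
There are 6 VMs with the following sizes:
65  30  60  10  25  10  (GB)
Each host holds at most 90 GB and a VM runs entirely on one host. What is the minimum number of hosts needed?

3

Total = 65 + 60 + 30 + 25 + 10 + 10 = 200 GB.
Lower bound: ⌈200/90⌉ = 3 hosts.
A packing using 3 hosts:
  host 1: 65 + 25 = 90
  host 2: 60 + 30 = 90
  host 3: 10 + 10 = 20
This matches the lower bound, so 3 is optimal.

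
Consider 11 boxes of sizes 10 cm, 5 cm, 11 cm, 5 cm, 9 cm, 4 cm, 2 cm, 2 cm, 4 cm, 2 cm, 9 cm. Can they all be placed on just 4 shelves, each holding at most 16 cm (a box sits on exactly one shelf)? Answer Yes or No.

A valid assignment using 4 shelves:
  shelf 1: 11 + 5 = 16
  shelf 2: 10 + 4 + 2 = 16
  shelf 3: 9 + 5 + 2 = 16
  shelf 4: 9 + 4 + 2 = 15
Every load is within 16 cm, so 4 shelves suffice.

Yes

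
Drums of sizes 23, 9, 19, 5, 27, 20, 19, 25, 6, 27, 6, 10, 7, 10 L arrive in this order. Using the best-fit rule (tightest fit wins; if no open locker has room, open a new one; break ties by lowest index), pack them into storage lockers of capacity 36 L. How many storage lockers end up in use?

7

  23 → locker 1 (new)  [load 23/36]
  9 → locker 1  [load 32/36]
  19 → locker 2 (new)  [load 19/36]
  5 → locker 2  [load 24/36]
  27 → locker 3 (new)  [load 27/36]
  20 → locker 4 (new)  [load 20/36]
  19 → locker 5 (new)  [load 19/36]
  25 → locker 6 (new)  [load 25/36]
  6 → locker 3  [load 33/36]
  27 → locker 7 (new)  [load 27/36]
  6 → locker 7  [load 33/36]
  10 → locker 6  [load 35/36]
  7 → locker 2  [load 31/36]
  10 → locker 4  [load 30/36]
7 storage lockers opened.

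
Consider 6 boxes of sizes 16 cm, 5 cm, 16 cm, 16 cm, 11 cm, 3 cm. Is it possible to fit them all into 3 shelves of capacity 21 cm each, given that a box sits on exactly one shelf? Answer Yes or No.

No

Total = 67 cm; ⌈67/21⌉ = 4.
At least 4 shelves are required, but only 3 are allowed.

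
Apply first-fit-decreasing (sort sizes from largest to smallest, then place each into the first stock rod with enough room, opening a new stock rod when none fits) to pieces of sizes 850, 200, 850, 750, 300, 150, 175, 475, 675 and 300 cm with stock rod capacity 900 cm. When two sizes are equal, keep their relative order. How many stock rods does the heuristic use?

Sorted descending: 850, 850, 750, 675, 475, 300, 300, 200, 175, 150.
  850 → stock rod 1 (new)  [load 850/900]
  850 → stock rod 2 (new)  [load 850/900]
  750 → stock rod 3 (new)  [load 750/900]
  675 → stock rod 4 (new)  [load 675/900]
  475 → stock rod 5 (new)  [load 475/900]
  300 → stock rod 5  [load 775/900]
  300 → stock rod 6 (new)  [load 300/900]
  200 → stock rod 4  [load 875/900]
  175 → stock rod 6  [load 475/900]
  150 → stock rod 3  [load 900/900]
6 stock rods opened.

6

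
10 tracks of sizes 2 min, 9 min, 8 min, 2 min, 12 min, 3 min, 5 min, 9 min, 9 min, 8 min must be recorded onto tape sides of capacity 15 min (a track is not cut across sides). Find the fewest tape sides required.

Total = 12 + 9 + 9 + 9 + 8 + 8 + 5 + 3 + 2 + 2 = 67 min.
Lower bound: ⌈67/15⌉ = 5 tape sides.
Also, 6 tracks each exceed 15/2 min, and no two of those can share a side, so at least 6 tape sides are needed.
A packing using 6 tape sides:
  side 1: 12 + 3 = 15
  side 2: 9 + 5 = 14
  side 3: 9 + 2 + 2 = 13
  side 4: 9 = 9
  side 5: 8 = 8
  side 6: 8 = 8
This matches the lower bound, so 6 is optimal.

6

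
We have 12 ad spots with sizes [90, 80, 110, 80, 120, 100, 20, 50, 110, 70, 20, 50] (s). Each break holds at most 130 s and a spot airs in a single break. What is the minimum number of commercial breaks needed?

Total = 120 + 110 + 110 + 100 + 90 + 80 + 80 + 70 + 50 + 50 + 20 + 20 = 900 s.
Lower bound: ⌈900/130⌉ = 7 commercial breaks.
Also, 8 ad spots each exceed 65 s, and no two of those can share a break, so at least 8 commercial breaks are needed.
A packing using 8 commercial breaks:
  break 1: 120 = 120
  break 2: 110 + 20 = 130
  break 3: 110 + 20 = 130
  break 4: 100 = 100
  break 5: 90 = 90
  break 6: 80 + 50 = 130
  break 7: 80 + 50 = 130
  break 8: 70 = 70
This matches the lower bound, so 8 is optimal.

8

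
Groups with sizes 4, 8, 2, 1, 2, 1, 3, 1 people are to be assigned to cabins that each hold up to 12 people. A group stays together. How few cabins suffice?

Total = 8 + 4 + 3 + 2 + 2 + 1 + 1 + 1 = 22 people.
Lower bound: ⌈22/12⌉ = 2 cabins.
A packing using 2 cabins:
  cabin 1: 8 + 4 = 12
  cabin 2: 3 + 2 + 2 + 1 + 1 + 1 = 10
This matches the lower bound, so 2 is optimal.

2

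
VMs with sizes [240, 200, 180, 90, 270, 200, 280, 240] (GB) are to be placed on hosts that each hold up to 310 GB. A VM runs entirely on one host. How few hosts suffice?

Total = 280 + 270 + 240 + 240 + 200 + 200 + 180 + 90 = 1700 GB.
Lower bound: ⌈1700/310⌉ = 6 hosts.
Also, 7 VMs each exceed 155 GB, and no two of those can share a host, so at least 7 hosts are needed.
A packing using 7 hosts:
  host 1: 280 = 280
  host 2: 270 = 270
  host 3: 240 = 240
  host 4: 240 = 240
  host 5: 200 + 90 = 290
  host 6: 200 = 200
  host 7: 180 = 180
This matches the lower bound, so 7 is optimal.

7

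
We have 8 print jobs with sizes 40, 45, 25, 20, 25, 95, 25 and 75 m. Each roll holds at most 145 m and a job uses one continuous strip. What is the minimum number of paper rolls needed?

Total = 95 + 75 + 45 + 40 + 25 + 25 + 25 + 20 = 350 m.
Lower bound: ⌈350/145⌉ = 3 paper rolls.
A packing using 3 paper rolls:
  roll 1: 95 + 45 = 140
  roll 2: 75 + 40 + 25 = 140
  roll 3: 25 + 25 + 20 = 70
This matches the lower bound, so 3 is optimal.

3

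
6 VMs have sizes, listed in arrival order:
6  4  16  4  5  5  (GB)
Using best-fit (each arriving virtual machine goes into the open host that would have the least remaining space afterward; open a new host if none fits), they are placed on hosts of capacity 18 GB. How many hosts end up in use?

3

  6 → host 1 (new)  [load 6/18]
  4 → host 1  [load 10/18]
  16 → host 2 (new)  [load 16/18]
  4 → host 1  [load 14/18]
  5 → host 3 (new)  [load 5/18]
  5 → host 3  [load 10/18]
3 hosts opened.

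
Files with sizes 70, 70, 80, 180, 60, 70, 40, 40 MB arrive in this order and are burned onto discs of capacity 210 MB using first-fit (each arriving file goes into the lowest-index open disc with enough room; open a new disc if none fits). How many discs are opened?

  70 → disc 1 (new)  [load 70/210]
  70 → disc 1  [load 140/210]
  80 → disc 2 (new)  [load 80/210]
  180 → disc 3 (new)  [load 180/210]
  60 → disc 1  [load 200/210]
  70 → disc 2  [load 150/210]
  40 → disc 2  [load 190/210]
  40 → disc 4 (new)  [load 40/210]
4 discs opened.

4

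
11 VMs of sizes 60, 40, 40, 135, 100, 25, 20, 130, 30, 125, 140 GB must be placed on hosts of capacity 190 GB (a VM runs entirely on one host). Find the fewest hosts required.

Total = 140 + 135 + 130 + 125 + 100 + 60 + 40 + 40 + 30 + 25 + 20 = 845 GB.
Lower bound: ⌈845/190⌉ = 5 hosts.
A packing using 5 hosts:
  host 1: 140 + 40 = 180
  host 2: 135 + 40 = 175
  host 3: 130 + 60 = 190
  host 4: 125 + 30 + 25 = 180
  host 5: 100 + 20 = 120
This matches the lower bound, so 5 is optimal.

5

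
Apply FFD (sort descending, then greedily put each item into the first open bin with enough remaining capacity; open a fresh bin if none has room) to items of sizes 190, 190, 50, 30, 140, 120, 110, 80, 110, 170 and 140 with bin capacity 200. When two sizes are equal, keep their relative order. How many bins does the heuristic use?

Sorted descending: 190, 190, 170, 140, 140, 120, 110, 110, 80, 50, 30.
  190 → bin 1 (new)  [load 190/200]
  190 → bin 2 (new)  [load 190/200]
  170 → bin 3 (new)  [load 170/200]
  140 → bin 4 (new)  [load 140/200]
  140 → bin 5 (new)  [load 140/200]
  120 → bin 6 (new)  [load 120/200]
  110 → bin 7 (new)  [load 110/200]
  110 → bin 8 (new)  [load 110/200]
  80 → bin 6  [load 200/200]
  50 → bin 4  [load 190/200]
  30 → bin 3  [load 200/200]
8 bins opened.

8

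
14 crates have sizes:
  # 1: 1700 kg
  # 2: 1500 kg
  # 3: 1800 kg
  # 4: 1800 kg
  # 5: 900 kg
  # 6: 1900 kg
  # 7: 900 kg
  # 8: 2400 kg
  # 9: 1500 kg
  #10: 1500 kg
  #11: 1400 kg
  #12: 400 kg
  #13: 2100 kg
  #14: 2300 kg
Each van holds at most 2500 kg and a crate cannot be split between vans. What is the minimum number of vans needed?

Total = 2400 + 2300 + 2100 + 1900 + 1800 + 1800 + 1700 + 1500 + 1500 + 1500 + 1400 + 900 + 900 + 400 = 22100 kg.
Lower bound: ⌈22100/2500⌉ = 9 vans.
Also, 11 crates each exceed 1250 kg, and no two of those can share a van, so at least 11 vans are needed.
A packing using 11 vans:
  van 1: 2400 = 2400
  van 2: 2300 = 2300
  van 3: 2100 + 400 = 2500
  van 4: 1900 = 1900
  van 5: 1800 = 1800
  van 6: 1800 = 1800
  van 7: 1700 = 1700
  van 8: 1500 + 900 = 2400
  van 9: 1500 + 900 = 2400
  van 10: 1500 = 1500
  van 11: 1400 = 1400
This matches the lower bound, so 11 is optimal.

11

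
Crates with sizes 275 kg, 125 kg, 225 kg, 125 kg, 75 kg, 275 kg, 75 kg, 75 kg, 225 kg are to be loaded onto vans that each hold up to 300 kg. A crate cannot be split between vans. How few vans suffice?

Total = 275 + 275 + 225 + 225 + 125 + 125 + 75 + 75 + 75 = 1475 kg.
Lower bound: ⌈1475/300⌉ = 5 vans.
A packing using 6 vans:
  van 1: 275 = 275
  van 2: 275 = 275
  van 3: 225 + 75 = 300
  van 4: 225 + 75 = 300
  van 5: 125 + 125 = 250
  van 6: 75 = 75
No arrangement into 5 vans stays within capacity, so 6 is optimal.

6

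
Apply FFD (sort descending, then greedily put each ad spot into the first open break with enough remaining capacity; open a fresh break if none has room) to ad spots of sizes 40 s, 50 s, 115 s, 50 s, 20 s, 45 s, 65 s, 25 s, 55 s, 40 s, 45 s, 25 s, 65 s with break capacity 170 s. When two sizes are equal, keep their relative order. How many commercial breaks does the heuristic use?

Sorted descending: 115, 65, 65, 55, 50, 50, 45, 45, 40, 40, 25, 25, 20.
  115 → break 1 (new)  [load 115/170]
  65 → break 2 (new)  [load 65/170]
  65 → break 2  [load 130/170]
  55 → break 1  [load 170/170]
  50 → break 3 (new)  [load 50/170]
  50 → break 3  [load 100/170]
  45 → break 3  [load 145/170]
  45 → break 4 (new)  [load 45/170]
  40 → break 2  [load 170/170]
  40 → break 4  [load 85/170]
  25 → break 3  [load 170/170]
  25 → break 4  [load 110/170]
  20 → break 4  [load 130/170]
4 commercial breaks opened.

4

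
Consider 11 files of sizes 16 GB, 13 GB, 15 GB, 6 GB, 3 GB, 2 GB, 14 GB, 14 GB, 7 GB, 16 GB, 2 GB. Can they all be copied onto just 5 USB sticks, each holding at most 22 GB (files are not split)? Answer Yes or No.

Total = 108 GB; ⌈108/22⌉ = 5.
6 files each exceed half the capacity and cannot share a USB stick, forcing at least 6 USB sticks.
At least 6 USB sticks are required, but only 5 are allowed.

No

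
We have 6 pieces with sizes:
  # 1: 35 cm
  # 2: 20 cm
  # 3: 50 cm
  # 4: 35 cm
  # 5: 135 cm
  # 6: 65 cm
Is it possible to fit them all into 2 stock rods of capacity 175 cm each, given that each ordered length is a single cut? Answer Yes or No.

A valid assignment using 2 stock rods:
  stock rod 1: 135 + 35 = 170
  stock rod 2: 65 + 50 + 35 + 20 = 170
Every load is within 175 cm, so 2 stock rods suffice.

Yes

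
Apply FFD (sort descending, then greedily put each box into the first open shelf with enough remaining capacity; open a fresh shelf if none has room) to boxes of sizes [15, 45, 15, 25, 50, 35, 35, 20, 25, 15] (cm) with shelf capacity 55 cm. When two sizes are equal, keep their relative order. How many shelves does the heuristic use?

Sorted descending: 50, 45, 35, 35, 25, 25, 20, 15, 15, 15.
  50 → shelf 1 (new)  [load 50/55]
  45 → shelf 2 (new)  [load 45/55]
  35 → shelf 3 (new)  [load 35/55]
  35 → shelf 4 (new)  [load 35/55]
  25 → shelf 5 (new)  [load 25/55]
  25 → shelf 5  [load 50/55]
  20 → shelf 3  [load 55/55]
  15 → shelf 4  [load 50/55]
  15 → shelf 6 (new)  [load 15/55]
  15 → shelf 6  [load 30/55]
6 shelves opened.

6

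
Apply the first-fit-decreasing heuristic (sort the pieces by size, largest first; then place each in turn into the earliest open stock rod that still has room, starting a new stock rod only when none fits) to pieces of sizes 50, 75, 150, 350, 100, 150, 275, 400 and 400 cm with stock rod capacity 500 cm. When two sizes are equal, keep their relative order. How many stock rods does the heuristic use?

Sorted descending: 400, 400, 350, 275, 150, 150, 100, 75, 50.
  400 → stock rod 1 (new)  [load 400/500]
  400 → stock rod 2 (new)  [load 400/500]
  350 → stock rod 3 (new)  [load 350/500]
  275 → stock rod 4 (new)  [load 275/500]
  150 → stock rod 3  [load 500/500]
  150 → stock rod 4  [load 425/500]
  100 → stock rod 1  [load 500/500]
  75 → stock rod 2  [load 475/500]
  50 → stock rod 4  [load 475/500]
4 stock rods opened.

4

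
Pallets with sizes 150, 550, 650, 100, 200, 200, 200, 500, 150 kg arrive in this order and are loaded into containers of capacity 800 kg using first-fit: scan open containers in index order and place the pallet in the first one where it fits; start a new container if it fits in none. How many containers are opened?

4

  150 → container 1 (new)  [load 150/800]
  550 → container 1  [load 700/800]
  650 → container 2 (new)  [load 650/800]
  100 → container 1  [load 800/800]
  200 → container 3 (new)  [load 200/800]
  200 → container 3  [load 400/800]
  200 → container 3  [load 600/800]
  500 → container 4 (new)  [load 500/800]
  150 → container 2  [load 800/800]
4 containers opened.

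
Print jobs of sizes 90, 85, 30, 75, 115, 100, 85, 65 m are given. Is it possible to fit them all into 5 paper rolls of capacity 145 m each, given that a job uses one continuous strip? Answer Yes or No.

No

Total = 645 m; ⌈645/145⌉ = 5.
6 print jobs each exceed half the capacity and cannot share a roll, forcing at least 6 paper rolls.
At least 6 paper rolls are required, but only 5 are allowed.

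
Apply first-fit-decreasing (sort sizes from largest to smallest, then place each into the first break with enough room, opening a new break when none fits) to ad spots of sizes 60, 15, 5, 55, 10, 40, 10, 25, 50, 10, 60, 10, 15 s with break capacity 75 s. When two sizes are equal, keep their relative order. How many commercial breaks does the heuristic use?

5

Sorted descending: 60, 60, 55, 50, 40, 25, 15, 15, 10, 10, 10, 10, 5.
  60 → break 1 (new)  [load 60/75]
  60 → break 2 (new)  [load 60/75]
  55 → break 3 (new)  [load 55/75]
  50 → break 4 (new)  [load 50/75]
  40 → break 5 (new)  [load 40/75]
  25 → break 4  [load 75/75]
  15 → break 1  [load 75/75]
  15 → break 2  [load 75/75]
  10 → break 3  [load 65/75]
  10 → break 3  [load 75/75]
  10 → break 5  [load 50/75]
  10 → break 5  [load 60/75]
  5 → break 5  [load 65/75]
5 commercial breaks opened.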